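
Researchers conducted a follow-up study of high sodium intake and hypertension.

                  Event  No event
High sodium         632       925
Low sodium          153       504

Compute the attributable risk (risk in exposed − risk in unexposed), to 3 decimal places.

0.173

Cells: a = 632, b = 925, c = 153, d = 504.
Risk in exposed = 632/1557 = 0.405909; risk in unexposed = 153/657 = 0.232877.
Risk difference = 0.405909 − 0.232877 = 0.173032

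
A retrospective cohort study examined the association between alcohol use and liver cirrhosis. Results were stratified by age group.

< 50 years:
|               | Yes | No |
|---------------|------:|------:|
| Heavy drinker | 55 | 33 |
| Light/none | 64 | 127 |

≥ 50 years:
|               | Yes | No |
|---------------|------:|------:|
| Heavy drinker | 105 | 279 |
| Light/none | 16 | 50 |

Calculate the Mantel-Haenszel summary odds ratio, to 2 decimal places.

2.10

OR_MH = Σ(aᵢdᵢ/nᵢ) / Σ(bᵢcᵢ/nᵢ), where nᵢ is the stratum total.
Stratum 1 (< 50 years): n = 279; a·d/n = 55·127/279 = 25.0358; b·c/n = 33·64/279 = 7.5699
Stratum 2 (≥ 50 years): n = 450; a·d/n = 105·50/450 = 11.6667; b·c/n = 279·16/450 = 9.9200
OR_MH = (25.0358 + 11.6667) / (7.5699 + 9.9200) = 36.7025 / 17.4899 = 2.09850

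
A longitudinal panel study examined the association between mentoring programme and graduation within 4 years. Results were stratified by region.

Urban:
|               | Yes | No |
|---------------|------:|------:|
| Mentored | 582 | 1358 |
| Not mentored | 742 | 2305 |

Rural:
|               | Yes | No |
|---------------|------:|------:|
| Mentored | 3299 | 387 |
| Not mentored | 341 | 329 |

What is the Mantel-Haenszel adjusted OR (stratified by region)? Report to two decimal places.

2.23

OR_MH = Σ(aᵢdᵢ/nᵢ) / Σ(bᵢcᵢ/nᵢ), where nᵢ is the stratum total.
Stratum 1 (Urban): n = 4987; a·d/n = 582·2305/4987 = 269.0014; b·c/n = 1358·742/4987 = 202.0525
Stratum 2 (Rural): n = 4356; a·d/n = 3299·329/4356 = 249.1669; b·c/n = 387·341/4356 = 30.2955
OR_MH = (269.0014 + 249.1669) / (202.0525 + 30.2955) = 518.1683 / 232.3480 = 2.23014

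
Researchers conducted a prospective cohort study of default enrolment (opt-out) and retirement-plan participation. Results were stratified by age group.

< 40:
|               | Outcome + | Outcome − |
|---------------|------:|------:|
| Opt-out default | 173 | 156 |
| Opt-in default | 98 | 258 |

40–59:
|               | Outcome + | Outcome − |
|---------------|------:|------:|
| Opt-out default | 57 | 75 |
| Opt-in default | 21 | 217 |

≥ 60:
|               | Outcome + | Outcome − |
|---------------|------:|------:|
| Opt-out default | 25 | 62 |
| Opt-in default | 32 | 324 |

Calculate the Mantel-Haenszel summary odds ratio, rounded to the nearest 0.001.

3.764

OR_MH = Σ(aᵢdᵢ/nᵢ) / Σ(bᵢcᵢ/nᵢ), where nᵢ is the stratum total.
Stratum 1 (< 40): n = 685; a·d/n = 173·258/685 = 65.1591; b·c/n = 156·98/685 = 22.3182
Stratum 2 (40–59): n = 370; a·d/n = 57·217/370 = 33.4297; b·c/n = 75·21/370 = 4.2568
Stratum 3 (≥ 60): n = 443; a·d/n = 25·324/443 = 18.2844; b·c/n = 62·32/443 = 4.4786
OR_MH = (65.1591 + 33.4297 + 18.2844) / (22.3182 + 4.2568 + 4.4786) = 116.8733 / 31.0536 = 3.76360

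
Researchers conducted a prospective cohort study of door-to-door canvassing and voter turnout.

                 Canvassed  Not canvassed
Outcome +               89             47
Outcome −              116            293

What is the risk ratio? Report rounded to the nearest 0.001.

Reading the table with exposure as columns: a = 89 (Canvassed, case), b = 116 (Canvassed, non-case), c = 47 (Not canvassed, case), d = 293.
Risk in exposed = 89/205 = 0.43415; risk in unexposed = 47/340 = 0.13824.
RR = 0.43415 / 0.13824 = 3.14063
The risk among the exposed is 3.14 times that among the unexposed.

3.141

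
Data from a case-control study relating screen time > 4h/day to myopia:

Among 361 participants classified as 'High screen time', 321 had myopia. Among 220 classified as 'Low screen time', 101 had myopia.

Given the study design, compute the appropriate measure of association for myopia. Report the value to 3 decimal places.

9.455

From the description: a = 321, b = 40, c = 101, d = 119.
This is a case-control study: participants were sampled on outcome status, so risks in the source population cannot be estimated directly — relative risk is not valid here. The odds ratio is the appropriate measure.
OR = (a·d)/(b·c) = (321 × 119) / (40 × 101) = 38199 / 4040 = 9.45520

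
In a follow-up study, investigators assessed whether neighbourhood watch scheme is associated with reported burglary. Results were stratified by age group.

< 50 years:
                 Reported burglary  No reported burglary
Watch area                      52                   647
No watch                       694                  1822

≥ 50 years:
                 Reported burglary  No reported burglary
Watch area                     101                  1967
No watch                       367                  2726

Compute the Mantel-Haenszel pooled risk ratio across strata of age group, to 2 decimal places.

0.34

RR_MH = Σ(aᵢ·n₀ᵢ/nᵢ) / Σ(cᵢ·n₁ᵢ/nᵢ), with n₁ᵢ = aᵢ+bᵢ (exposed), n₀ᵢ = cᵢ+dᵢ (unexposed), nᵢ = n₁ᵢ+n₀ᵢ.
Stratum 1 (< 50 years): n₁ = 699, n₀ = 2516, n = 3215; a·n₀/n = 52·2516/3215 = 40.6942; c·n₁/n = 694·699/3215 = 150.8883
Stratum 2 (≥ 50 years): n₁ = 2068, n₀ = 3093, n = 5161; a·n₀/n = 101·3093/5161 = 60.5295; c·n₁/n = 367·2068/5161 = 147.0560
RR_MH = (40.6942 + 60.5295) / (150.8883 + 147.0560) = 101.2238 / 297.9443 = 0.33974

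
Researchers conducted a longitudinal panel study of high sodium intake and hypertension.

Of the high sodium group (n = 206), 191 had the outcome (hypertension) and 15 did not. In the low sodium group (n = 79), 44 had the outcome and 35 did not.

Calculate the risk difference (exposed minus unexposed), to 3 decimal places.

From the description: a = 191, b = 15, c = 44, d = 35.
Risk in exposed = 191/206 = 0.927184; risk in unexposed = 44/79 = 0.556962.
Risk difference = 0.927184 − 0.556962 = 0.370222

0.370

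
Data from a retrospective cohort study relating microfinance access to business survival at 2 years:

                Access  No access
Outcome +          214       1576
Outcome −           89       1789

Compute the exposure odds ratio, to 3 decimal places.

2.729

Reading the table with exposure as columns: a = 214 (Access, case), b = 89 (Access, non-case), c = 1576 (No access, case), d = 1789.
OR = (a·d)/(b·c) = (214 × 1789) / (89 × 1576) = 382846 / 140264 = 2.72947
The odds of business survival at 2 years are about 2.73 times as high in the access group.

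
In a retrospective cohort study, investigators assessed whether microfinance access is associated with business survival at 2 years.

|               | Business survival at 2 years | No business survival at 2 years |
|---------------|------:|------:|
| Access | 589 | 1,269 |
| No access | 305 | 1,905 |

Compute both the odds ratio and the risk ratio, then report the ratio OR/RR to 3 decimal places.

1.262

Cells: a = 589, b = 1269, c = 305, d = 1905.
OR = (589·1905)/(1269·305) = 1122045/387045 = 2.89900
Risk in exposed = 589/1858 = 0.31701; risk in unexposed = 305/2210 = 0.13801; RR = 2.29701
OR/RR = 2.89900 / 2.29701 = 1.26208
The outcome is not rare, so the OR lies further from 1 than the RR.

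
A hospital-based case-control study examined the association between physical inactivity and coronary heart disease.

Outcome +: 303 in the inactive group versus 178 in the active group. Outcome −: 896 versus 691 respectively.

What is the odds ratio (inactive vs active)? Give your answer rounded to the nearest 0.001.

1.313

From the description: a = 303, b = 896, c = 178, d = 691.
OR = (a·d)/(b·c) = (303 × 691) / (896 × 178) = 209373 / 159488 = 1.31278
The odds of coronary heart disease are about 1.31 times as high in the inactive group.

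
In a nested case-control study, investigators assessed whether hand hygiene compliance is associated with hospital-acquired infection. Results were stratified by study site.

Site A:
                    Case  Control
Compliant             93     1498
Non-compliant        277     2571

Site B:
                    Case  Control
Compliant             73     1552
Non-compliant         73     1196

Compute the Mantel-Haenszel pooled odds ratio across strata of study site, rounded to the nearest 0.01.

OR_MH = Σ(aᵢdᵢ/nᵢ) / Σ(bᵢcᵢ/nᵢ), where nᵢ is the stratum total.
Stratum 1 (Site A): n = 4439; a·d/n = 93·2571/4439 = 53.8642; b·c/n = 1498·277/4439 = 93.4774
Stratum 2 (Site B): n = 2894; a·d/n = 73·1196/2894 = 30.1686; b·c/n = 1552·73/2894 = 39.1486
OR_MH = (53.8642 + 30.1686) / (93.4774 + 39.1486) = 84.0328 / 132.6259 = 0.63361

0.63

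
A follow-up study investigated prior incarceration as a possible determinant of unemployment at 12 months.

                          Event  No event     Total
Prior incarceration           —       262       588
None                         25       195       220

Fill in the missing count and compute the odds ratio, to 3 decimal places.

The missing cell is in the exposed row: 588 − 262 = 326.
So a = 326, b = 262, c = 25, d = 195.
OR = (a·d)/(b·c) = (326 × 195) / (262 × 25) = 63570 / 6550 = 9.70534

9.705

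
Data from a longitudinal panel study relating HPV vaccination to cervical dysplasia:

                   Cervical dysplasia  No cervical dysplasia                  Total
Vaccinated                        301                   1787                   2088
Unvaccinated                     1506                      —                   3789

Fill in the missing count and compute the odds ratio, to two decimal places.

The missing cell is in the unexposed row: 3789 − 1506 = 2283.
So a = 301, b = 1787, c = 1506, d = 2283.
OR = (a·d)/(b·c) = (301 × 2283) / (1787 × 1506) = 687183 / 2691222 = 0.25534

0.26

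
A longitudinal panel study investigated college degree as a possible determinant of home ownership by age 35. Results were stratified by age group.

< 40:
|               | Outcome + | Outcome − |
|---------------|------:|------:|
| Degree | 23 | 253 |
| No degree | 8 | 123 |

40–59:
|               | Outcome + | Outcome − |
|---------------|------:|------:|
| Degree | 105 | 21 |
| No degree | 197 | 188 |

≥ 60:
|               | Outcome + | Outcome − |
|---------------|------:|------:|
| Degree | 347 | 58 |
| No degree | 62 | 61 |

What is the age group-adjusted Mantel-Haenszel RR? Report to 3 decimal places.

1.648

RR_MH = Σ(aᵢ·n₀ᵢ/nᵢ) / Σ(cᵢ·n₁ᵢ/nᵢ), with n₁ᵢ = aᵢ+bᵢ (exposed), n₀ᵢ = cᵢ+dᵢ (unexposed), nᵢ = n₁ᵢ+n₀ᵢ.
Stratum 1 (< 40): n₁ = 276, n₀ = 131, n = 407; a·n₀/n = 23·131/407 = 7.4029; c·n₁/n = 8·276/407 = 5.4251
Stratum 2 (40–59): n₁ = 126, n₀ = 385, n = 511; a·n₀/n = 105·385/511 = 79.1096; c·n₁/n = 197·126/511 = 48.5753
Stratum 3 (≥ 60): n₁ = 405, n₀ = 123, n = 528; a·n₀/n = 347·123/528 = 80.8352; c·n₁/n = 62·405/528 = 47.5568
RR_MH = (7.4029 + 79.1096 + 80.8352) / (5.4251 + 48.5753 + 47.5568) = 167.3478 / 101.5572 = 1.64782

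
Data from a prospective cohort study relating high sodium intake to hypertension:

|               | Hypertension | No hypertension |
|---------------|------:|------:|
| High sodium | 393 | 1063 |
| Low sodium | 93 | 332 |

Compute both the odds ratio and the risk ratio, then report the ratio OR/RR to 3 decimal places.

1.070

Cells: a = 393, b = 1063, c = 93, d = 332.
OR = (393·332)/(1063·93) = 130476/98859 = 1.31982
Risk in exposed = 393/1456 = 0.26992; risk in unexposed = 93/425 = 0.21882; RR = 1.23349
OR/RR = 1.31982 / 1.23349 = 1.06998
The outcome is not rare, so the OR lies further from 1 than the RR.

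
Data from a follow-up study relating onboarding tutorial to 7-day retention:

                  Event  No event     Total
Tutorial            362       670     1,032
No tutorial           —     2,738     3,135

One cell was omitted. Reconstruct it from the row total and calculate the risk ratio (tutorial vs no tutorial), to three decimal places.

2.770

The missing cell is in the unexposed row: 3135 − 2738 = 397.
So a = 362, b = 670, c = 397, d = 2738.
RR = [a/(a+b)] / [c/(c+d)] = (362/1032) / (397/3135) = 0.35078/0.12663 = 2.76998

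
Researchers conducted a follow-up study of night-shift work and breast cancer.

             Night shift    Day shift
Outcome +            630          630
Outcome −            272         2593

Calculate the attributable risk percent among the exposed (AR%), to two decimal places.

Reading the table with exposure as columns: a = 630 (Night shift, case), b = 272 (Night shift, non-case), c = 630 (Day shift, case), d = 2593.
Risk in exposed = 630/902 = 0.69845; risk in unexposed = 630/3223 = 0.19547.
RR = 0.69845/0.19547 = 3.57317
AR% = (RR − 1)/RR × 100 = (3.57317 − 1)/3.57317 × 100 = 72.0137%

72.01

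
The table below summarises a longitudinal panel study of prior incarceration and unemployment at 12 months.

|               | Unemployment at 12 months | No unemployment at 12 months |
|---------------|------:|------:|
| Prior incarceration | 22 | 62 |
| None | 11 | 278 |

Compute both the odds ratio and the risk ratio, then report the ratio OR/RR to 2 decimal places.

1.30

Cells: a = 22, b = 62, c = 11, d = 278.
OR = (22·278)/(62·11) = 6116/682 = 8.96774
Risk in exposed = 22/84 = 0.26190; risk in unexposed = 11/289 = 0.03806; RR = 6.88095
OR/RR = 8.96774 / 6.88095 = 1.30327
The outcome is not rare, so the OR lies further from 1 than the RR.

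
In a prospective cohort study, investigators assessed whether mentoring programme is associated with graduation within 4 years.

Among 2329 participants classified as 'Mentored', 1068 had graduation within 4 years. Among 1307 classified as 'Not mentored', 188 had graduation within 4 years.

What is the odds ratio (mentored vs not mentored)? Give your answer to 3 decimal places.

5.041

From the description: a = 1068, b = 1261, c = 188, d = 1119.
OR = (a·d)/(b·c) = (1068 × 1119) / (1261 × 188) = 1195092 / 237068 = 5.04114
The odds of graduation within 4 years are about 5.04 times as high in the mentored group.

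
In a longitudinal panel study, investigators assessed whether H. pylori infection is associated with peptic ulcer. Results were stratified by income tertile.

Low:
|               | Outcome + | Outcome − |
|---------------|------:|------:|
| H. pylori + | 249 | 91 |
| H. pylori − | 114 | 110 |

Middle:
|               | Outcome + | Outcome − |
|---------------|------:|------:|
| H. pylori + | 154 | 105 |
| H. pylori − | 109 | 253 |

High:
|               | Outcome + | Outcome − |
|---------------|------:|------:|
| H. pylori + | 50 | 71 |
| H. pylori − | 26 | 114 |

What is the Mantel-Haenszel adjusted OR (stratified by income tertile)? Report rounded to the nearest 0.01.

OR_MH = Σ(aᵢdᵢ/nᵢ) / Σ(bᵢcᵢ/nᵢ), where nᵢ is the stratum total.
Stratum 1 (Low): n = 564; a·d/n = 249·110/564 = 48.5638; b·c/n = 91·114/564 = 18.3936
Stratum 2 (Middle): n = 621; a·d/n = 154·253/621 = 62.7407; b·c/n = 105·109/621 = 18.4300
Stratum 3 (High): n = 261; a·d/n = 50·114/261 = 21.8391; b·c/n = 71·26/261 = 7.0728
OR_MH = (48.5638 + 62.7407 + 21.8391) / (18.3936 + 18.4300 + 7.0728) = 133.1437 / 43.8964 = 3.03314

3.03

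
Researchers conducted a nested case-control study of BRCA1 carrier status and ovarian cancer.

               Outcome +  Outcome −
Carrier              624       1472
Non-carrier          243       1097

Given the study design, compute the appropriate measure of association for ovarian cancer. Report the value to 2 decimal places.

Cells: a = 624, b = 1472, c = 243, d = 1097.
This is a nested case-control study: participants were sampled on outcome status, so risks in the source population cannot be estimated directly — relative risk is not valid here. The odds ratio is the appropriate measure.
OR = (a·d)/(b·c) = (624 × 1097) / (1472 × 243) = 684528 / 357696 = 1.91371

1.91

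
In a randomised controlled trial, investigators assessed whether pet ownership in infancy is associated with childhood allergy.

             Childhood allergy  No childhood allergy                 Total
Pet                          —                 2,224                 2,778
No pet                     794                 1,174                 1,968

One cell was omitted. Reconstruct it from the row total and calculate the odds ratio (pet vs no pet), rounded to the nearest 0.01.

0.37

The missing cell is in the exposed row: 2778 − 2224 = 554.
So a = 554, b = 2224, c = 794, d = 1174.
OR = (a·d)/(b·c) = (554 × 1174) / (2224 × 794) = 650396 / 1765856 = 0.36832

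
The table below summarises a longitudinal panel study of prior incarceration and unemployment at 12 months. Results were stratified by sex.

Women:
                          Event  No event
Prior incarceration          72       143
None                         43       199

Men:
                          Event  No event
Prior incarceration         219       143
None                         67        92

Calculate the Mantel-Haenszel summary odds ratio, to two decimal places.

OR_MH = Σ(aᵢdᵢ/nᵢ) / Σ(bᵢcᵢ/nᵢ), where nᵢ is the stratum total.
Stratum 1 (Women): n = 457; a·d/n = 72·199/457 = 31.3523; b·c/n = 143·43/457 = 13.4551
Stratum 2 (Men): n = 521; a·d/n = 219·92/521 = 38.6718; b·c/n = 143·67/521 = 18.3896
OR_MH = (31.3523 + 38.6718) / (13.4551 + 18.3896) = 70.0241 / 31.8448 = 2.19892

2.20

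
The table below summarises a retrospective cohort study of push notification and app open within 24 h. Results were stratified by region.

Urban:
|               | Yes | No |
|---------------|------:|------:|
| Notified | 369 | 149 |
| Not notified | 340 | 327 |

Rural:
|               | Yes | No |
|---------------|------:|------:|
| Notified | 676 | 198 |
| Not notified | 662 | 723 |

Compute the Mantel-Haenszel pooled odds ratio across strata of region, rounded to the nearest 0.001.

OR_MH = Σ(aᵢdᵢ/nᵢ) / Σ(bᵢcᵢ/nᵢ), where nᵢ is the stratum total.
Stratum 1 (Urban): n = 1185; a·d/n = 369·327/1185 = 101.8253; b·c/n = 149·340/1185 = 42.7511
Stratum 2 (Rural): n = 2259; a·d/n = 676·723/2259 = 216.3559; b·c/n = 198·662/2259 = 58.0239
OR_MH = (101.8253 + 216.3559) / (42.7511 + 58.0239) = 318.1812 / 100.7750 = 3.15734

3.157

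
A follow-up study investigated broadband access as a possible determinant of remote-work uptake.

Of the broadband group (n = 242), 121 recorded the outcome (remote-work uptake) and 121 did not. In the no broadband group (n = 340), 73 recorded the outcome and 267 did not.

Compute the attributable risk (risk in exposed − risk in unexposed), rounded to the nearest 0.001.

From the description: a = 121, b = 121, c = 73, d = 267.
Risk in exposed = 121/242 = 0.500000; risk in unexposed = 73/340 = 0.214706.
Risk difference = 0.500000 − 0.214706 = 0.285294

0.285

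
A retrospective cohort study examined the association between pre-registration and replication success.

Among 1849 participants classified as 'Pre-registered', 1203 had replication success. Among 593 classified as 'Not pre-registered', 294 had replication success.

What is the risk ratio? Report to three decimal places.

From the description: a = 1203, b = 646, c = 294, d = 299.
Risk in exposed = 1203/1849 = 0.65062; risk in unexposed = 294/593 = 0.49578.
RR = 0.65062 / 0.49578 = 1.31231
The risk among the exposed is 1.31 times that among the unexposed.

1.312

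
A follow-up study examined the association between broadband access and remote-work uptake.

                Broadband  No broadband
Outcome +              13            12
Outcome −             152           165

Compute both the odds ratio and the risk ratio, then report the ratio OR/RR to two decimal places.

Reading the table with exposure as columns: a = 13 (Broadband, case), b = 152 (Broadband, non-case), c = 12 (No broadband, case), d = 165.
OR = (13·165)/(152·12) = 2145/1824 = 1.17599
Risk in exposed = 13/165 = 0.07879; risk in unexposed = 12/177 = 0.06780; RR = 1.16212
OR/RR = 1.17599 / 1.16212 = 1.01193
The outcome is rare in both groups, so OR ≈ RR (ratio near 1).

1.01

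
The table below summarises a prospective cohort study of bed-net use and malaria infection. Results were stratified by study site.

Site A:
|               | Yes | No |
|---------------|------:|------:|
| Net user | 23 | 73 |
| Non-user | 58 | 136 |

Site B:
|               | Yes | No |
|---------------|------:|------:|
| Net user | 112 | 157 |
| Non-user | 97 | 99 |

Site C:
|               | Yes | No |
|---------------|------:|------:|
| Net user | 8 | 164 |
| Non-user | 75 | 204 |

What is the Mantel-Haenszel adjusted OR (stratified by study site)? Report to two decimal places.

OR_MH = Σ(aᵢdᵢ/nᵢ) / Σ(bᵢcᵢ/nᵢ), where nᵢ is the stratum total.
Stratum 1 (Site A): n = 290; a·d/n = 23·136/290 = 10.7862; b·c/n = 73·58/290 = 14.6000
Stratum 2 (Site B): n = 465; a·d/n = 112·99/465 = 23.8452; b·c/n = 157·97/465 = 32.7505
Stratum 3 (Site C): n = 451; a·d/n = 8·204/451 = 3.6186; b·c/n = 164·75/451 = 27.2727
OR_MH = (10.7862 + 23.8452 + 3.6186) / (14.6000 + 32.7505 + 27.2727) = 38.2500 / 74.6233 = 0.51257

0.51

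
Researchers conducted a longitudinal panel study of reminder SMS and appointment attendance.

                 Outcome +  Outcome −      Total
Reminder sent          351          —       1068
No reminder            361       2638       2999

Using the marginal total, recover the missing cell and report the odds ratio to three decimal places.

3.577

The missing cell is in the exposed row: 1068 − 351 = 717.
So a = 351, b = 717, c = 361, d = 2638.
OR = (a·d)/(b·c) = (351 × 2638) / (717 × 361) = 925938 / 258837 = 3.57730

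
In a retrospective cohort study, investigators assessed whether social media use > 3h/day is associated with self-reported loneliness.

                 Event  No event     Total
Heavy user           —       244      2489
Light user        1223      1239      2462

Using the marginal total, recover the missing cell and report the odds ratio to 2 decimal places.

9.32

The missing cell is in the exposed row: 2489 − 244 = 2245.
So a = 2245, b = 244, c = 1223, d = 1239.
OR = (a·d)/(b·c) = (2245 × 1239) / (244 × 1223) = 2781555 / 298412 = 9.32119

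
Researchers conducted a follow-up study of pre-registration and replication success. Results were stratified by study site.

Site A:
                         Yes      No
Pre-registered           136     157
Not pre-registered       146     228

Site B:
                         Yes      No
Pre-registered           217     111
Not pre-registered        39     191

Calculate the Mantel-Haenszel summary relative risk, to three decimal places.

RR_MH = Σ(aᵢ·n₀ᵢ/nᵢ) / Σ(cᵢ·n₁ᵢ/nᵢ), with n₁ᵢ = aᵢ+bᵢ (exposed), n₀ᵢ = cᵢ+dᵢ (unexposed), nᵢ = n₁ᵢ+n₀ᵢ.
Stratum 1 (Site A): n₁ = 293, n₀ = 374, n = 667; a·n₀/n = 136·374/667 = 76.2579; c·n₁/n = 146·293/667 = 64.1349
Stratum 2 (Site B): n₁ = 328, n₀ = 230, n = 558; a·n₀/n = 217·230/558 = 89.4444; c·n₁/n = 39·328/558 = 22.9247
RR_MH = (76.2579 + 89.4444) / (64.1349 + 22.9247) = 165.7023 / 87.0597 = 1.90332

1.903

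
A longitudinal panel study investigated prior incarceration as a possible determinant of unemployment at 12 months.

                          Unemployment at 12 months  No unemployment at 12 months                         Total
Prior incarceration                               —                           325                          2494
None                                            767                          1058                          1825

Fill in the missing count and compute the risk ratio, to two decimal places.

2.07

The missing cell is in the exposed row: 2494 − 325 = 2169.
So a = 2169, b = 325, c = 767, d = 1058.
RR = [a/(a+b)] / [c/(c+d)] = (2169/2494) / (767/1825) = 0.86969/0.42027 = 2.06933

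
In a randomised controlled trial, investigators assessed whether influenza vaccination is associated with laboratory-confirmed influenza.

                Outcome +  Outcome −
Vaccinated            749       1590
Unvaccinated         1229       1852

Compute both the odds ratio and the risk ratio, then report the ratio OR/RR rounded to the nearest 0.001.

0.884

Cells: a = 749, b = 1590, c = 1229, d = 1852.
OR = (749·1852)/(1590·1229) = 1387148/1954110 = 0.70986
Risk in exposed = 749/2339 = 0.32022; risk in unexposed = 1229/3081 = 0.39890; RR = 0.80277
OR/RR = 0.70986 / 0.80277 = 0.88426
The outcome is not rare, so the OR lies further from 1 than the RR.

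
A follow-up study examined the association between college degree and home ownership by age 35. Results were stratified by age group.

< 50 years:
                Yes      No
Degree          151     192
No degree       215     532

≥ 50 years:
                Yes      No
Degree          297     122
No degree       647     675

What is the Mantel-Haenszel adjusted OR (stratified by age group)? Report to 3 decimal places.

OR_MH = Σ(aᵢdᵢ/nᵢ) / Σ(bᵢcᵢ/nᵢ), where nᵢ is the stratum total.
Stratum 1 (< 50 years): n = 1090; a·d/n = 151·532/1090 = 73.6991; b·c/n = 192·215/1090 = 37.8716
Stratum 2 (≥ 50 years): n = 1741; a·d/n = 297·675/1741 = 115.1493; b·c/n = 122·647/1741 = 45.3383
OR_MH = (73.6991 + 115.1493) / (37.8716 + 45.3383) = 188.8484 / 83.2099 = 2.26954

2.270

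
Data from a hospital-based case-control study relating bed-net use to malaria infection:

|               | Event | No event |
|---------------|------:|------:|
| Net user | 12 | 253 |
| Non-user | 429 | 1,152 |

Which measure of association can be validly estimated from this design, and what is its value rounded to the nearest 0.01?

0.13

Cells: a = 12, b = 253, c = 429, d = 1152.
This is a hospital-based case-control study: participants were sampled on outcome status, so risks in the source population cannot be estimated directly — relative risk is not valid here. The odds ratio is the appropriate measure.
OR = (a·d)/(b·c) = (12 × 1152) / (253 × 429) = 13824 / 108537 = 0.12737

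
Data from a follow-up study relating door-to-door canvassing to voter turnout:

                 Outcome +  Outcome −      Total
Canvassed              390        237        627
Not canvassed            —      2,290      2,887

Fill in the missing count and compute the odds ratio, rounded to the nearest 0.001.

6.312

The missing cell is in the unexposed row: 2887 − 2290 = 597.
So a = 390, b = 237, c = 597, d = 2290.
OR = (a·d)/(b·c) = (390 × 2290) / (237 × 597) = 893100 / 141489 = 6.31215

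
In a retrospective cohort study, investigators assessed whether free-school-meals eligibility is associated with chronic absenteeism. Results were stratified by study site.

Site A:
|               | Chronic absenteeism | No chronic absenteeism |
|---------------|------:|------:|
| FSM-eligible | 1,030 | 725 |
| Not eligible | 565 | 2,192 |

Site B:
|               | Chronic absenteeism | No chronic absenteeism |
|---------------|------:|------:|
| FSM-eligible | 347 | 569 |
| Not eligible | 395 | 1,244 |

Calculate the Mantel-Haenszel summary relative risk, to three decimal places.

RR_MH = Σ(aᵢ·n₀ᵢ/nᵢ) / Σ(cᵢ·n₁ᵢ/nᵢ), with n₁ᵢ = aᵢ+bᵢ (exposed), n₀ᵢ = cᵢ+dᵢ (unexposed), nᵢ = n₁ᵢ+n₀ᵢ.
Stratum 1 (Site A): n₁ = 1755, n₀ = 2757, n = 4512; a·n₀/n = 1030·2757/4512 = 629.3684; c·n₁/n = 565·1755/4512 = 219.7640
Stratum 2 (Site B): n₁ = 916, n₀ = 1639, n = 2555; a·n₀/n = 347·1639/2555 = 222.5961; c·n₁/n = 395·916/2555 = 141.6125
RR_MH = (629.3684 + 222.5961) / (219.7640 + 141.6125) = 851.9644 / 361.3765 = 2.35755

2.358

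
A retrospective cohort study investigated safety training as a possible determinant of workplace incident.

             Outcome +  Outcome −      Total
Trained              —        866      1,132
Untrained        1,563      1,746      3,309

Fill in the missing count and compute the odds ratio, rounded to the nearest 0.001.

0.343

The missing cell is in the exposed row: 1132 − 866 = 266.
So a = 266, b = 866, c = 1563, d = 1746.
OR = (a·d)/(b·c) = (266 × 1746) / (866 × 1563) = 464436 / 1353558 = 0.34312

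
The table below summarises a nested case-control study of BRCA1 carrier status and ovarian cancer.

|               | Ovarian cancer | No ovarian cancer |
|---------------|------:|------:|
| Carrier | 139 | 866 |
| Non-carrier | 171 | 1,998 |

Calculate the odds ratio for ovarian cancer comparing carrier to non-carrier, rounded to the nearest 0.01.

Cells: a = 139, b = 866, c = 171, d = 1998.
OR = (a·d)/(b·c) = (139 × 1998) / (866 × 171) = 277722 / 148086 = 1.87541
The odds of ovarian cancer are about 1.88 times as high in the carrier group.

1.88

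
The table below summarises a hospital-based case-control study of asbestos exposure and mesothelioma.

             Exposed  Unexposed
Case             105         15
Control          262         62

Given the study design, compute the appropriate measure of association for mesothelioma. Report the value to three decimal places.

1.656

Reading the table with exposure as columns: a = 105 (Exposed, case), b = 262 (Exposed, non-case), c = 15 (Unexposed, case), d = 62.
This is a hospital-based case-control study: participants were sampled on outcome status, so risks in the source population cannot be estimated directly — relative risk is not valid here. The odds ratio is the appropriate measure.
OR = (a·d)/(b·c) = (105 × 62) / (262 × 15) = 6510 / 3930 = 1.65649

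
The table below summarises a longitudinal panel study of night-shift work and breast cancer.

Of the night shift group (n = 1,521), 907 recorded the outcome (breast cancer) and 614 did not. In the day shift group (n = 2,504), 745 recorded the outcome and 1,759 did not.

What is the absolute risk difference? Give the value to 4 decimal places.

From the description: a = 907, b = 614, c = 745, d = 1759.
Risk in exposed = 907/1521 = 0.596318; risk in unexposed = 745/2504 = 0.297524.
Risk difference = 0.596318 − 0.297524 = 0.298794

0.2988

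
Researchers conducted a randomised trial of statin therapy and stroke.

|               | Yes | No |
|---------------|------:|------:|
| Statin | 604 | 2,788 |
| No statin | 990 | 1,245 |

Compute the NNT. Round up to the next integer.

Risk in treated group = 604/3392 = 0.17807; risk in control = 990/2235 = 0.44295.
Absolute risk reduction = 0.44295 − 0.17807 = 0.26489
NNT = 1 / ARR = 1 / 0.26489 = 3.775 → round up → 4

4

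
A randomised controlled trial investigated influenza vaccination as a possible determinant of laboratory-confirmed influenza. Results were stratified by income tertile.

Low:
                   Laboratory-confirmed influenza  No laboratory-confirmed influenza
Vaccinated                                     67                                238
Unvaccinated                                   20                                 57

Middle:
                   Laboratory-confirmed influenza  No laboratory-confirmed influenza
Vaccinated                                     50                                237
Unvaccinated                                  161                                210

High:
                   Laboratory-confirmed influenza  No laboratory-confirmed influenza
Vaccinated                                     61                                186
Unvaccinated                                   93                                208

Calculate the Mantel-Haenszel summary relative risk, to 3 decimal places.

0.587

RR_MH = Σ(aᵢ·n₀ᵢ/nᵢ) / Σ(cᵢ·n₁ᵢ/nᵢ), with n₁ᵢ = aᵢ+bᵢ (exposed), n₀ᵢ = cᵢ+dᵢ (unexposed), nᵢ = n₁ᵢ+n₀ᵢ.
Stratum 1 (Low): n₁ = 305, n₀ = 77, n = 382; a·n₀/n = 67·77/382 = 13.5052; c·n₁/n = 20·305/382 = 15.9686
Stratum 2 (Middle): n₁ = 287, n₀ = 371, n = 658; a·n₀/n = 50·371/658 = 28.1915; c·n₁/n = 161·287/658 = 70.2234
Stratum 3 (High): n₁ = 247, n₀ = 301, n = 548; a·n₀/n = 61·301/548 = 33.5055; c·n₁/n = 93·247/548 = 41.9179
RR_MH = (13.5052 + 28.1915 + 33.5055) / (15.9686 + 70.2234 + 41.9179) = 75.2022 / 128.1099 = 0.58701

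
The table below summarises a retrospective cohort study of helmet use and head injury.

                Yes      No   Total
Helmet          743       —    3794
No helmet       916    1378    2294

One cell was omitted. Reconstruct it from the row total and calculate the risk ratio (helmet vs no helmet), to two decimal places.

The missing cell is in the exposed row: 3794 − 743 = 3051.
So a = 743, b = 3051, c = 916, d = 1378.
RR = [a/(a+b)] / [c/(c+d)] = (743/3794) / (916/2294) = 0.19584/0.39930 = 0.49044

0.49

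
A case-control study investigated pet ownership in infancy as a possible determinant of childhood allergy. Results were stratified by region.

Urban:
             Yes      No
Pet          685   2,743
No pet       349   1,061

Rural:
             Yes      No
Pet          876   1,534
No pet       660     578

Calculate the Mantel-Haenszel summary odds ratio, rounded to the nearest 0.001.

OR_MH = Σ(aᵢdᵢ/nᵢ) / Σ(bᵢcᵢ/nᵢ), where nᵢ is the stratum total.
Stratum 1 (Urban): n = 4838; a·d/n = 685·1061/4838 = 150.2243; b·c/n = 2743·349/4838 = 197.8725
Stratum 2 (Rural): n = 3648; a·d/n = 876·578/3648 = 138.7961; b·c/n = 1534·660/3648 = 277.5329
OR_MH = (150.2243 + 138.7961) / (197.8725 + 277.5329) = 289.0203 / 475.4054 = 0.60795

0.608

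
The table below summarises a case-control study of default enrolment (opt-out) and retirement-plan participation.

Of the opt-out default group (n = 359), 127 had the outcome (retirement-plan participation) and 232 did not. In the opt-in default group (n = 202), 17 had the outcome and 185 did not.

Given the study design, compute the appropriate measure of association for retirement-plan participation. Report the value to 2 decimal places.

5.96

From the description: a = 127, b = 232, c = 17, d = 185.
This is a case-control study: participants were sampled on outcome status, so risks in the source population cannot be estimated directly — relative risk is not valid here. The odds ratio is the appropriate measure.
OR = (a·d)/(b·c) = (127 × 185) / (232 × 17) = 23495 / 3944 = 5.95715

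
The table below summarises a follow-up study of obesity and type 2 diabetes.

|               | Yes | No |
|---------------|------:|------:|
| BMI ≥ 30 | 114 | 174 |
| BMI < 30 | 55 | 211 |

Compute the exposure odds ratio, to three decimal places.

2.513

Cells: a = 114, b = 174, c = 55, d = 211.
OR = (a·d)/(b·c) = (114 × 211) / (174 × 55) = 24054 / 9570 = 2.51348
The odds of type 2 diabetes are about 2.51 times as high in the bmi ≥ 30 group.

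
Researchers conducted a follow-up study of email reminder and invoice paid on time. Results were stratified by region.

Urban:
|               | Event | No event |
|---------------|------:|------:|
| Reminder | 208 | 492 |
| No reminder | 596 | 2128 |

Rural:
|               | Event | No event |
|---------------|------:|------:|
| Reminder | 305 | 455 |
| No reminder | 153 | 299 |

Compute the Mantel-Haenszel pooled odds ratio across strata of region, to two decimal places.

OR_MH = Σ(aᵢdᵢ/nᵢ) / Σ(bᵢcᵢ/nᵢ), where nᵢ is the stratum total.
Stratum 1 (Urban): n = 3424; a·d/n = 208·2128/3424 = 129.2710; b·c/n = 492·596/3424 = 85.6402
Stratum 2 (Rural): n = 1212; a·d/n = 305·299/1212 = 75.2434; b·c/n = 455·153/1212 = 57.4381
OR_MH = (129.2710 + 75.2434) / (85.6402 + 57.4381) = 204.5144 / 143.0783 = 1.42939

1.43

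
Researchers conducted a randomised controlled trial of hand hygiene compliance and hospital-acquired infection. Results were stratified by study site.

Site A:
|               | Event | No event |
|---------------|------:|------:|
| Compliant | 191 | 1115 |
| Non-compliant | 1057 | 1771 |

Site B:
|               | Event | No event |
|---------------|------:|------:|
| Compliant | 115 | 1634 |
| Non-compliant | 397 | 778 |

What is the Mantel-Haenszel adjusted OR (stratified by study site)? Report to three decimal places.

0.222

OR_MH = Σ(aᵢdᵢ/nᵢ) / Σ(bᵢcᵢ/nᵢ), where nᵢ is the stratum total.
Stratum 1 (Site A): n = 4134; a·d/n = 191·1771/4134 = 81.8241; b·c/n = 1115·1057/4134 = 285.0883
Stratum 2 (Site B): n = 2924; a·d/n = 115·778/2924 = 30.5985; b·c/n = 1634·397/2924 = 221.8529
OR_MH = (81.8241 + 30.5985) / (285.0883 + 221.8529) = 112.4226 / 506.9412 = 0.22177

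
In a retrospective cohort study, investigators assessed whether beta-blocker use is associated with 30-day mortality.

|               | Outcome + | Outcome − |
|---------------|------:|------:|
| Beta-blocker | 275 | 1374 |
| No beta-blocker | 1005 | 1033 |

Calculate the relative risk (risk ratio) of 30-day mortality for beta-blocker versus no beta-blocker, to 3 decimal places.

0.338

Cells: a = 275, b = 1374, c = 1005, d = 1033.
Risk in exposed = 275/1649 = 0.16677; risk in unexposed = 1005/2038 = 0.49313.
RR = 0.16677 / 0.49313 = 0.33818
The risk is 66% lower among the exposed than among the unexposed.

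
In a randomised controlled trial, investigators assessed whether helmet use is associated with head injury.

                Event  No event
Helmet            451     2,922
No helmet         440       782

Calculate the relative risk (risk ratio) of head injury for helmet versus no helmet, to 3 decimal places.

0.371

Cells: a = 451, b = 2922, c = 440, d = 782.
Risk in exposed = 451/3373 = 0.13371; risk in unexposed = 440/1222 = 0.36007.
RR = 0.13371 / 0.36007 = 0.37135
The risk is 63% lower among the exposed than among the unexposed.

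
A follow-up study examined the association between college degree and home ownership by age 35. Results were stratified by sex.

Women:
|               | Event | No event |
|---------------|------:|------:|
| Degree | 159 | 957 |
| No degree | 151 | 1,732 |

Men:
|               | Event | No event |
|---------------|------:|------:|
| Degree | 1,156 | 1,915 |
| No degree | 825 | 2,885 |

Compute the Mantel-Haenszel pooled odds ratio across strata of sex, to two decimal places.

2.08

OR_MH = Σ(aᵢdᵢ/nᵢ) / Σ(bᵢcᵢ/nᵢ), where nᵢ is the stratum total.
Stratum 1 (Women): n = 2999; a·d/n = 159·1732/2999 = 91.8266; b·c/n = 957·151/2999 = 48.1851
Stratum 2 (Men): n = 6781; a·d/n = 1156·2885/6781 = 491.8242; b·c/n = 1915·825/6781 = 232.9855
OR_MH = (91.8266 + 491.8242) / (48.1851 + 232.9855) = 583.6508 / 281.1706 = 2.07579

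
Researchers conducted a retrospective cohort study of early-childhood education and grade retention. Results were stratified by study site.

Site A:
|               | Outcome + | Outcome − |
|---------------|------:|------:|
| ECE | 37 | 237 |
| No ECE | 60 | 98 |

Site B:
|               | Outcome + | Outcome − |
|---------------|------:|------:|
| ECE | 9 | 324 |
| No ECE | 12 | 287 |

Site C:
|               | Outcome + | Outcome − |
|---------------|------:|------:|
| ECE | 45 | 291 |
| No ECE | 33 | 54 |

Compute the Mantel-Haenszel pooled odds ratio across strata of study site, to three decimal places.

0.295

OR_MH = Σ(aᵢdᵢ/nᵢ) / Σ(bᵢcᵢ/nᵢ), where nᵢ is the stratum total.
Stratum 1 (Site A): n = 432; a·d/n = 37·98/432 = 8.3935; b·c/n = 237·60/432 = 32.9167
Stratum 2 (Site B): n = 632; a·d/n = 9·287/632 = 4.0870; b·c/n = 324·12/632 = 6.1519
Stratum 3 (Site C): n = 423; a·d/n = 45·54/423 = 5.7447; b·c/n = 291·33/423 = 22.7021
OR_MH = (8.3935 + 4.0870 + 5.7447) / (32.9167 + 6.1519 + 22.7021) = 18.2252 / 61.7707 = 0.29505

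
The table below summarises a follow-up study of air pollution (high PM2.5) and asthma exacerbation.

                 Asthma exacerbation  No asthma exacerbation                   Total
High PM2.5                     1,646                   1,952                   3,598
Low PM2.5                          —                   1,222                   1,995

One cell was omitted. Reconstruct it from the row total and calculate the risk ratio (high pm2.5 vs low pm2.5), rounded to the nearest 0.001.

The missing cell is in the unexposed row: 1995 − 1222 = 773.
So a = 1646, b = 1952, c = 773, d = 1222.
RR = [a/(a+b)] / [c/(c+d)] = (1646/3598) / (773/1995) = 0.45748/0.38747 = 1.18068

1.181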